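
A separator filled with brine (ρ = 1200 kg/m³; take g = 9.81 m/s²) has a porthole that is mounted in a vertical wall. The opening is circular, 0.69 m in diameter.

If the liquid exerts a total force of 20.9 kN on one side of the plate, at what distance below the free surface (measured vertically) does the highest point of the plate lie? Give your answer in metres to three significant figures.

γ = ρg = 1200 × 9.81 / 1000 = 11.772 kN/m³.
A = π(0.345)² = 0.373928 m².
From F = γ·h_c·A, the centroid depth is h_c = 20.9/(11.772 × 0.373928) = 4.74797 m.
The centroid is at the centre, 0.345 m below the top of the plate, so the highest point sits at h_top = 4.74797 − 0.345 = 4.40297 m below the surface.

d_top ≈ 4.40 m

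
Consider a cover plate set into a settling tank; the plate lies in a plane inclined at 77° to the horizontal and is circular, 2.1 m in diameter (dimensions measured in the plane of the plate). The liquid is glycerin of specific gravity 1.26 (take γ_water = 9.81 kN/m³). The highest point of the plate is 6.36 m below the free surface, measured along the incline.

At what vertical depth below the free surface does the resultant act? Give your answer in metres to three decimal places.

γ = 1.26 × 9.81 = 12.3606 kN/m³.
Let θ = 77° be the plate's angle to the horizontal; measure y along the incline from where the plane meets the free surface. Vertical depth h = y·sinθ with sinθ = 0.974370.
The centroid is at the centre, 1.05 m below the top of the plate, so y_c = 6.36 + 1.05 = 7.41 m and h_c = 7.41 × 0.974370 = 7.22008 m.
A = π(1.05)² = 3.46361 m².
Resultant F = γ·h_c·A = 12.3606 × 7.22008 × 3.46361 = 309.108 kN.
I_c = πr⁴/4 = π × 1.05⁴/4 = 0.954656 m⁴.
Centre of pressure: y_p = y_c + I_c/(y_c·A) = 7.41 + 0.954656/(7.41 × 3.46361) = 7.41 + 0.0371963 = 7.4472 m along the plane.
Vertically, h_p = y_p·sinθ = 7.4472 × 0.974370 = 7.25633 m.

h_p = 7.256 m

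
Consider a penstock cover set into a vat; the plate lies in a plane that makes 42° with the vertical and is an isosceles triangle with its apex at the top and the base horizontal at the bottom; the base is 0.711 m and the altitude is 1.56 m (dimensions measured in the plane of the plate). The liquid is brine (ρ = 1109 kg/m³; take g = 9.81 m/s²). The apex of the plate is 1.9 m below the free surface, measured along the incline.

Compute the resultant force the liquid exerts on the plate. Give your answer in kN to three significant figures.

F ≈ 13.2 kN

γ = ρg = 1109 × 9.81 / 1000 = 10.87929 kN/m³.
The plate makes 42° with the vertical, i.e. θ = 90° − 42° = 48° to the horizontal. Measuring y along the incline from the free-surface line, vertical depth h = y·sinθ with sinθ = 0.743145.
With the apex up, the centroid sits 2h/3 = 2 × 1.56/3 = 1.04 m below the apex, so y_c = 1.9 + 1.04 = 2.94 m and h_c = 2.94 × 0.743145 = 2.18485 m.
A = ½ × 0.711 × 1.56 = 0.55458 m².
Resultant F = γ·h_c·A = 10.87929 × 2.18485 × 0.55458 = 13.1822 kN.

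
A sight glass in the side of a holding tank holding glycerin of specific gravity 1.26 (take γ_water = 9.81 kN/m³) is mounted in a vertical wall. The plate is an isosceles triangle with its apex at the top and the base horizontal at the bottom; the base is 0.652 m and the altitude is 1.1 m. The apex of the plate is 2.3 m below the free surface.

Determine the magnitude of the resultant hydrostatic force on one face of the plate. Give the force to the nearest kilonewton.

F ≈ 13 kN

γ = 1.26 × 9.81 = 12.3606 kN/m³.
With the apex up, the centroid sits 2h/3 = 2 × 1.1/3 = 0.733333 m below the apex, so the centroid depth is h_c = 2.3 + 0.733333 = 3.03333 m.
A = ½ × 0.652 × 1.1 = 0.3586 m².
Resultant F = γ·h_c·A = 12.3606 × 3.03333 × 0.3586 = 13.4453 kN.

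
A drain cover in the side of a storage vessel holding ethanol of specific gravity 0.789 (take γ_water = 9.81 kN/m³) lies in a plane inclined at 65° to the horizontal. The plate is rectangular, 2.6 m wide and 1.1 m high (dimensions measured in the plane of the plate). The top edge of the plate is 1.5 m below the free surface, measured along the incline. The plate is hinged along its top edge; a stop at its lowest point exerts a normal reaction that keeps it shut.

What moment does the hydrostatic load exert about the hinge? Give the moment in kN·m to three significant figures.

γ = 0.789 × 9.81 = 7.74009 kN/m³.
Let θ = 65° be the plate's angle to the horizontal; measure y along the incline from where the plane meets the free surface. Vertical depth h = y·sinθ with sinθ = 0.906308.
The centroid lies 1.1/2 = 0.55 m below the top edge, so y_c = 1.5 + 0.55 = 2.05 m and h_c = 2.05 × 0.906308 = 1.85793 m.
A = 2.6 × 1.1 = 2.86 m².
Resultant F = γ·h_c·A = 7.74009 × 1.85793 × 2.86 = 41.1284 kN.
I_c = b·h³/12 = 2.6 × 1.1³/12 = 0.288383 m⁴.
Centre of pressure: y_p = y_c + I_c/(y_c·A) = 2.05 + 0.288383/(2.05 × 2.86) = 2.05 + 0.0491869 = 2.09919 m along the plane.
The resultant acts 0.55 + 0.0491869 = 0.599187 m (along the plate) below the hinge at the top edge, so the moment about the hinge is M = F × 0.599187 = 41.1284 × 0.599187 = 24.6436 kN·m.

M ≈ 24.6 kN·m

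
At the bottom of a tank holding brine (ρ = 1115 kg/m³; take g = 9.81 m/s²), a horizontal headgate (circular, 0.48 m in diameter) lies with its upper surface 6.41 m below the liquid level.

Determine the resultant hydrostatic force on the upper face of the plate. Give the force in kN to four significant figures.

F ≈ 12.69 kN

γ = ρg = 1115 × 9.81 / 1000 = 10.93815 kN/m³.
The plate is horizontal, so pressure is uniform at p = γ·h = 10.93815 × 6.41 = 70.1135 kN/m².
A = π(0.24)² = 0.180956 m².
F = p·A = 70.1135 × 0.180956 = 12.6875 kN.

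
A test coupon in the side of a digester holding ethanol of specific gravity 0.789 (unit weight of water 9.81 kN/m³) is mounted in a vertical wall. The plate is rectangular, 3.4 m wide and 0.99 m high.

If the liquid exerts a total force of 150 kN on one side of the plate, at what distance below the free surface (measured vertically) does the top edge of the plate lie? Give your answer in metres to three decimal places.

γ = 0.789 × 9.81 = 7.74009 kN/m³.
A = 3.4 × 0.99 = 3.366 m².
From F = γ·h_c·A, the centroid depth is h_c = 150/(7.74009 × 3.366) = 5.75746 m.
The centroid lies 0.99/2 = 0.495 m below the top edge, so the top edge sits at h_top = 5.75746 − 0.495 = 5.26246 m below the surface.

d_top ≈ 5.262 m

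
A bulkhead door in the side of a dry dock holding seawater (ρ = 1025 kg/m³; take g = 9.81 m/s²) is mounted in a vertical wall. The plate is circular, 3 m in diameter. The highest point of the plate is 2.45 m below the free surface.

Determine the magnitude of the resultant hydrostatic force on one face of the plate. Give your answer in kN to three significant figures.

F ≈ 281 kN

γ = ρg = 1025 × 9.81 / 1000 = 10.05525 kN/m³.
The centroid is at the centre, 1.5 m below the top of the plate, so the centroid depth is h_c = 2.45 + 1.5 = 3.95 m.
A = π(1.5)² = 7.06858 m².
Resultant F = γ·h_c·A = 10.05525 × 3.95 × 7.06858 = 280.752 kN.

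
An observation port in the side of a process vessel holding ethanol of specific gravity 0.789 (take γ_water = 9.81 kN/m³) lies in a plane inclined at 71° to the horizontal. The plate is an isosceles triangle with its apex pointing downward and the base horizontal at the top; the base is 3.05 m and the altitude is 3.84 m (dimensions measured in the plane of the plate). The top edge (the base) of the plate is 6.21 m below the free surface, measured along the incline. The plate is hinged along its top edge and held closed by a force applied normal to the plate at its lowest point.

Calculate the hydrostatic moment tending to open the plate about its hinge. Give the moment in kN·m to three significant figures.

γ = 0.789 × 9.81 = 7.74009 kN/m³.
Let θ = 71° be the plate's angle to the horizontal; measure y along the incline from where the plane meets the free surface. Vertical depth h = y·sinθ with sinθ = 0.945519.
With the apex down, the centroid sits h/3 = 3.84/3 = 1.28 m below the base (the top edge), so y_c = 6.21 + 1.28 = 7.49 m and h_c = 7.49 × 0.945519 = 7.08194 m.
A = ½ × 3.05 × 3.84 = 5.856 m².
Resultant F = γ·h_c·A = 7.74009 × 7.08194 × 5.856 = 320.996 kN.
I_c = b·h³/36 = 3.05 × 3.84³/36 = 4.79724 m⁴.
Centre of pressure: y_p = y_c + I_c/(y_c·A) = 7.49 + 4.79724/(7.49 × 5.856) = 7.49 + 0.109373 = 7.59937 m along the plane.
The resultant acts 1.28 + 0.109373 = 1.38937 m (along the plate) below the hinge at the top edge, so the moment about the hinge is M = F × 1.38937 = 320.996 × 1.38937 = 445.982 kN·m.

M ≈ 446 kN·m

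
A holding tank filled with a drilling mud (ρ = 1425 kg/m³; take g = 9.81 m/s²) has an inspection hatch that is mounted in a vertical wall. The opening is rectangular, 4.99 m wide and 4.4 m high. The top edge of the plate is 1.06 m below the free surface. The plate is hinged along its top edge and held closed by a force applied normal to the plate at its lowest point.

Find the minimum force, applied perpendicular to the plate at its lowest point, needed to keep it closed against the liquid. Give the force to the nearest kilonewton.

γ = ρg = 1425 × 9.81 / 1000 = 13.97925 kN/m³.
The centroid lies 4.4/2 = 2.2 m below the top edge, so the centroid depth is h_c = 1.06 + 2.2 = 3.26 m.
A = 4.99 × 4.4 = 21.956 m².
Resultant F = γ·h_c·A = 13.97925 × 3.26 × 21.956 = 1000.59 kN.
I_c = b·h³/12 = 4.99 × 4.4³/12 = 35.4223 m⁴.
Centre of pressure: y_p = y_c + I_c/(y_c·A) = 3.26 + 35.4223/(3.26 × 21.956) = 3.26 + 0.494887 = 3.75489 m along the plane.
The resultant acts 2.2 + 0.494887 = 2.69489 m (along the plate) below the hinge at the top edge, so the moment about the hinge is M = F × 2.69489 = 1000.59 × 2.69489 = 2696.48 kN·m.
A normal force at the bottom, 4.4 m from the hinge, must supply this moment: P = 2696.48/4.4 = 612.836 kN.

P ≈ 613 kN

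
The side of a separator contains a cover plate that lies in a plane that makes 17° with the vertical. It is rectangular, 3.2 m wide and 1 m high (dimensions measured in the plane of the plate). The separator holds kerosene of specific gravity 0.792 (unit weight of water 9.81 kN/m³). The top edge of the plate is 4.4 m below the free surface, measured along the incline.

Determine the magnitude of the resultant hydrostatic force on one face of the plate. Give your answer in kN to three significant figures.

γ = 0.792 × 9.81 = 7.76952 kN/m³.
The plate makes 17° with the vertical, i.e. θ = 90° − 17° = 73° to the horizontal. Measuring y along the incline from the free-surface line, vertical depth h = y·sinθ with sinθ = 0.956305.
The centroid lies 1/2 = 0.5 m below the top edge, so y_c = 4.4 + 0.5 = 4.9 m and h_c = 4.9 × 0.956305 = 4.68589 m.
A = 3.2 × 1 = 3.2 m².
Resultant F = γ·h_c·A = 7.76952 × 4.68589 × 3.2 = 116.503 kN.

F ≈ 117 kN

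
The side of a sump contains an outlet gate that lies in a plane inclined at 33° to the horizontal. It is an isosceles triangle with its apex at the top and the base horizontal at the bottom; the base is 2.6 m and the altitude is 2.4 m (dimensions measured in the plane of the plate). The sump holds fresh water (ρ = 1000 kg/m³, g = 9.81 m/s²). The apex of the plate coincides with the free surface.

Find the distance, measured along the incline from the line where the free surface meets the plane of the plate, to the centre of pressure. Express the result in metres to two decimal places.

y_p = 1.80 m

γ = ρg = 1000 × 9.81 = 9810 N/m³ = 9.81 kN/m³.
Let θ = 33° be the plate's angle to the horizontal; measure y along the incline from where the plane meets the free surface. Vertical depth h = y·sinθ with sinθ = 0.544639.
With the apex up, the centroid sits 2h/3 = 2 × 2.4/3 = 1.6 m below the apex, so y_c = 1.6 m and h_c = 1.6 × 0.544639 = 0.871422 m.
A = ½ × 2.6 × 2.4 = 3.12 m².
Resultant F = γ·h_c·A = 9.81 × 0.871422 × 3.12 = 26.6718 kN.
I_c = b·h³/36 = 2.6 × 2.4³/36 = 0.9984 m⁴.
Centre of pressure: y_p = y_c + I_c/(y_c·A) = 1.6 + 0.9984/(1.6 × 3.12) = 1.6 + 0.2 = 1.8 m along the plane.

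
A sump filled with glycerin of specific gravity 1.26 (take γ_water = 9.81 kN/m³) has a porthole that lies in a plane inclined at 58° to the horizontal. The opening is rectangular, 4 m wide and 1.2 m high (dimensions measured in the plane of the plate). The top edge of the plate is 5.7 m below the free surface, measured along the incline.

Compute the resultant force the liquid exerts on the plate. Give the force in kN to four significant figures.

F ≈ 317.0 kN

γ = 1.26 × 9.81 = 12.3606 kN/m³.
Let θ = 58° be the plate's angle to the horizontal; measure y along the incline from where the plane meets the free surface. Vertical depth h = y·sinθ with sinθ = 0.848048.
The centroid lies 1.2/2 = 0.6 m below the top edge, so y_c = 5.7 + 0.6 = 6.3 m and h_c = 6.3 × 0.848048 = 5.3427 m.
A = 4 × 1.2 = 4.8 m².
Resultant F = γ·h_c·A = 12.3606 × 5.3427 × 4.8 = 316.987 kN.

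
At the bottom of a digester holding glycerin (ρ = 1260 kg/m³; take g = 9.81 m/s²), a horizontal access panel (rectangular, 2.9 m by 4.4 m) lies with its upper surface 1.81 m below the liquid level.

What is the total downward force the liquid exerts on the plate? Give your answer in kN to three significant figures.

γ = ρg = 1260 × 9.81 / 1000 = 12.3606 kN/m³.
The plate is horizontal, so pressure is uniform at p = γ·h = 12.3606 × 1.81 = 22.3727 kN/m².
A = 2.9 × 4.4 = 12.76 m².
F = p·A = 22.3727 × 12.76 = 285.476 kN.

F ≈ 285 kN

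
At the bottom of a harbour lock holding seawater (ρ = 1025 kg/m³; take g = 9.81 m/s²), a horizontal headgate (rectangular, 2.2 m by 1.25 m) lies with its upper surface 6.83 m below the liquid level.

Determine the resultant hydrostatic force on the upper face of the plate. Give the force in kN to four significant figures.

F ≈ 188.9 kN

γ = ρg = 1025 × 9.81 / 1000 = 10.05525 kN/m³.
The plate is horizontal, so pressure is uniform at p = γ·h = 10.05525 × 6.83 = 68.6774 kN/m².
A = 2.2 × 1.25 = 2.75 m².
F = p·A = 68.6774 × 2.75 = 188.863 kN.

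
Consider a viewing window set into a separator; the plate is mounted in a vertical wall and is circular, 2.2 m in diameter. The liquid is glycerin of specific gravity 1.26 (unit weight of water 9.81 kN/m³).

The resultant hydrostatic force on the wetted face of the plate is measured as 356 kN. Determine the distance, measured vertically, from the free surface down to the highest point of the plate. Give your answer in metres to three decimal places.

d_top ≈ 6.477 m

γ = 1.26 × 9.81 = 12.3606 kN/m³.
A = π(1.1)² = 3.80133 m².
From F = γ·h_c·A, the centroid depth is h_c = 356/(12.3606 × 3.80133) = 7.57661 m.
The centroid is at the centre, 1.1 m below the top of the plate, so the highest point sits at h_top = 7.57661 − 1.1 = 6.47661 m below the surface.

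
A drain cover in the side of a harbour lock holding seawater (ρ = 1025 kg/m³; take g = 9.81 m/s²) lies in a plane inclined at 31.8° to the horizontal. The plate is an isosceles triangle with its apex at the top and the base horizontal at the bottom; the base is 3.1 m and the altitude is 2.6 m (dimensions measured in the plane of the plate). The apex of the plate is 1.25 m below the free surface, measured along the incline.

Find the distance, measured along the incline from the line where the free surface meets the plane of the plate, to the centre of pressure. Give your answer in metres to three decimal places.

y_p = 3.109 m

γ = ρg = 1025 × 9.81 / 1000 = 10.05525 kN/m³.
Let θ = 31.8° be the plate's angle to the horizontal; measure y along the incline from where the plane meets the free surface. Vertical depth h = y·sinθ with sinθ = 0.526956.
With the apex up, the centroid sits 2h/3 = 2 × 2.6/3 = 1.73333 m below the apex, so y_c = 1.25 + 1.73333 = 2.98333 m and h_c = 2.98333 × 0.526956 = 1.57208 m.
A = ½ × 3.1 × 2.6 = 4.03 m².
Resultant F = γ·h_c·A = 10.05525 × 1.57208 × 4.03 = 63.7049 kN.
I_c = b·h³/36 = 3.1 × 2.6³/36 = 1.51349 m⁴.
Centre of pressure: y_p = y_c + I_c/(y_c·A) = 2.98333 + 1.51349/(2.98333 × 4.03) = 2.98333 + 0.125885 = 3.10921 m along the plane.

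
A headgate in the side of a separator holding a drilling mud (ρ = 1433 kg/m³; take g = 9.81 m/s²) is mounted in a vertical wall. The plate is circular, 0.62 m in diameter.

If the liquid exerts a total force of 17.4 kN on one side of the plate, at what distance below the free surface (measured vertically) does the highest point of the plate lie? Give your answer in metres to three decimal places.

d_top ≈ 3.790 m

γ = ρg = 1433 × 9.81 / 1000 = 14.05773 kN/m³.
A = π(0.31)² = 0.301907 m².
From F = γ·h_c·A, the centroid depth is h_c = 17.4/(14.05773 × 0.301907) = 4.09978 m.
The centroid is at the centre, 0.31 m below the top of the plate, so the highest point sits at h_top = 4.09978 − 0.31 = 3.78978 m below the surface.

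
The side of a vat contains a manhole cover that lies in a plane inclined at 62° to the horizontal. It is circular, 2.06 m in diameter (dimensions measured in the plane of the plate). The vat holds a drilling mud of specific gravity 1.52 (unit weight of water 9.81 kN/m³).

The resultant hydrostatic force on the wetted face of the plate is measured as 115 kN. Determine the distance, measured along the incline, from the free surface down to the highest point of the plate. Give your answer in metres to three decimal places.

y_top ≈ 1.591 m

γ = 1.52 × 9.81 = 14.9112 kN/m³.
A = π(1.03)² = 3.33292 m².
From F = γ·h_c·A, the centroid depth is h_c = 115/(14.9112 × 3.33292) = 2.31398 m.
Let θ = 62° be the plate's angle to the horizontal; measure y along the incline from where the plane meets the free surface. Vertical depth h = y·sinθ with sinθ = 0.882948.
Along the incline, y_c = h_c/sinθ = 2.31398/0.882948 = 2.62074 m.
The centroid is at the centre, 1.03 m below the top of the plate, so the highest point sits at y_top = 2.62074 − 1.03 = 1.59074 m along the incline.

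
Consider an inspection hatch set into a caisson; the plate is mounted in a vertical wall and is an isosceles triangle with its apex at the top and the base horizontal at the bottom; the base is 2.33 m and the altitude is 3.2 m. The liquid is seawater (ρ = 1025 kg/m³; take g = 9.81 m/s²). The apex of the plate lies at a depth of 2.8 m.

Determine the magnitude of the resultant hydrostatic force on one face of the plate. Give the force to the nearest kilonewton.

γ = ρg = 1025 × 9.81 / 1000 = 10.05525 kN/m³.
With the apex up, the centroid sits 2h/3 = 2 × 3.2/3 = 2.13333 m below the apex, so the centroid depth is h_c = 2.8 + 2.13333 = 4.93333 m.
A = ½ × 2.33 × 3.2 = 3.728 m².
Resultant F = γ·h_c·A = 10.05525 × 4.93333 × 3.728 = 184.931 kN.

F ≈ 185 kN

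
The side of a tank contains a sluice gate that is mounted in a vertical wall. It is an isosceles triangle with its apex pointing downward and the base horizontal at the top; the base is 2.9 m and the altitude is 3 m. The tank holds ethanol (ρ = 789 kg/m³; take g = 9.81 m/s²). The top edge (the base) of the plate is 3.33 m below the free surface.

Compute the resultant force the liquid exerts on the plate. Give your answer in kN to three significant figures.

F ≈ 146 kN

γ = ρg = 789 × 9.81 / 1000 = 7.74009 kN/m³.
With the apex down, the centroid sits h/3 = 3/3 = 1 m below the base (the top edge), so the centroid depth is h_c = 3.33 + 1 = 4.33 m.
A = ½ × 2.9 × 3 = 4.35 m².
Resultant F = γ·h_c·A = 7.74009 × 4.33 × 4.35 = 145.788 kN.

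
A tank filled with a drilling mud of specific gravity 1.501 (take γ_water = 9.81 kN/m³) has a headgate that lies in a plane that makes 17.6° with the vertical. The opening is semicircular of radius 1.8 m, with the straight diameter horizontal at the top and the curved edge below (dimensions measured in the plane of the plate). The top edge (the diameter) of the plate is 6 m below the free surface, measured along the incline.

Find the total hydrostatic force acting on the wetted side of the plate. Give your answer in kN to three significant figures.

F ≈ 483 kN

γ = 1.501 × 9.81 = 14.72481 kN/m³.
The plate makes 17.6° with the vertical, i.e. θ = 90° − 17.6° = 72.4° to the horizontal. Measuring y along the incline from the free-surface line, vertical depth h = y·sinθ with sinθ = 0.953191.
The centroid of a semicircle lies 4r/(3π) = 0.763944 m from the diameter, here below the top edge, so y_c = 6 + 0.763944 = 6.76394 m and h_c = 6.76394 × 0.953191 = 6.44733 m.
A = πr²/2 = π × 1.8²/2 = 5.08938 m².
Resultant F = γ·h_c·A = 14.72481 × 6.44733 × 5.08938 = 483.164 kN.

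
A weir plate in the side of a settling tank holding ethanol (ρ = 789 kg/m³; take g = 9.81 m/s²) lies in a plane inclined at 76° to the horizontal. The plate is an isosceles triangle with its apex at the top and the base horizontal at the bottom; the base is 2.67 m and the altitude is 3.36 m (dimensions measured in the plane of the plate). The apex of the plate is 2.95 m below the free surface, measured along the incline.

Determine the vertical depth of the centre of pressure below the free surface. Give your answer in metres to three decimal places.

γ = ρg = 789 × 9.81 / 1000 = 7.74009 kN/m³.
Let θ = 76° be the plate's angle to the horizontal; measure y along the incline from where the plane meets the free surface. Vertical depth h = y·sinθ with sinθ = 0.970296.
With the apex up, the centroid sits 2h/3 = 2 × 3.36/3 = 2.24 m below the apex, so y_c = 2.95 + 2.24 = 5.19 m and h_c = 5.19 × 0.970296 = 5.03584 m.
A = ½ × 2.67 × 3.36 = 4.4856 m².
Resultant F = γ·h_c·A = 7.74009 × 5.03584 × 4.4856 = 174.839 kN.
I_c = b·h³/36 = 2.67 × 3.36³/36 = 2.81337 m⁴.
Centre of pressure: y_p = y_c + I_c/(y_c·A) = 5.19 + 2.81337/(5.19 × 4.4856) = 5.19 + 0.120848 = 5.31085 m along the plane.
Vertically, h_p = y_p·sinθ = 5.31085 × 0.970296 = 5.1531 m.

h_p = 5.153 m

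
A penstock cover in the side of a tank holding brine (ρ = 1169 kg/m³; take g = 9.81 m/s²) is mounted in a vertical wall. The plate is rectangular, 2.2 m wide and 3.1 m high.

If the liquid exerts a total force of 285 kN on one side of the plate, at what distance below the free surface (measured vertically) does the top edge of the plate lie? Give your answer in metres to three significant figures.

γ = ρg = 1169 × 9.81 / 1000 = 11.46789 kN/m³.
A = 2.2 × 3.1 = 6.82 m².
From F = γ·h_c·A, the centroid depth is h_c = 285/(11.46789 × 6.82) = 3.64399 m.
The centroid lies 3.1/2 = 1.55 m below the top edge, so the top edge sits at h_top = 3.64399 − 1.55 = 2.09399 m below the surface.

d_top ≈ 2.09 m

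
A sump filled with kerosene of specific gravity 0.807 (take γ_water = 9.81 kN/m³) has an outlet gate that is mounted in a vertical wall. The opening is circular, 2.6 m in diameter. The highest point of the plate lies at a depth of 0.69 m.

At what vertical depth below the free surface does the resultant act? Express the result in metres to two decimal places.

h_p = 2.20 m

γ = 0.807 × 9.81 = 7.91667 kN/m³.
The centroid is at the centre, 1.3 m below the top of the plate, so the centroid depth is h_c = 0.69 + 1.3 = 1.99 m.
A = π(1.3)² = 5.30929 m².
Resultant F = γ·h_c·A = 7.91667 × 1.99 × 5.30929 = 83.6435 kN.
I_c = πr⁴/4 = π × 1.3⁴/4 = 2.24318 m⁴.
Centre of pressure: y_p = y_c + I_c/(y_c·A) = 1.99 + 2.24318/(1.99 × 5.30929) = 1.99 + 0.212312 = 2.20231 m along the plane.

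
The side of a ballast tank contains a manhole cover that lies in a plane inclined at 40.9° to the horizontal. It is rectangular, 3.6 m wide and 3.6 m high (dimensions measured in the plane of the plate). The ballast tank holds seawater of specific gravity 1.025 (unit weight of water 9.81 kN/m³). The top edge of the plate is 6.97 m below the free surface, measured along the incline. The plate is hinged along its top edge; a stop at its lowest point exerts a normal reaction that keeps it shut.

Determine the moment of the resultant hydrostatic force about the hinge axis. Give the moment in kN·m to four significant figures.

M ≈ 1439 kN·m

γ = 1.025 × 9.81 = 10.05525 kN/m³.
Let θ = 40.9° be the plate's angle to the horizontal; measure y along the incline from where the plane meets the free surface. Vertical depth h = y·sinθ with sinθ = 0.654741.
The centroid lies 3.6/2 = 1.8 m below the top edge, so y_c = 6.97 + 1.8 = 8.77 m and h_c = 8.77 × 0.654741 = 5.74208 m.
A = 3.6 × 3.6 = 12.96 m².
Resultant F = γ·h_c·A = 10.05525 × 5.74208 × 12.96 = 748.285 kN.
I_c = b·h³/12 = 3.6 × 3.6³/12 = 13.9968 m⁴.
Centre of pressure: y_p = y_c + I_c/(y_c·A) = 8.77 + 13.9968/(8.77 × 12.96) = 8.77 + 0.123147 = 8.89315 m along the plane.
The resultant acts 1.8 + 0.123147 = 1.92315 m (along the plate) below the hinge at the top edge, so the moment about the hinge is M = F × 1.92315 = 748.285 × 1.92315 = 1439.06 kN·m.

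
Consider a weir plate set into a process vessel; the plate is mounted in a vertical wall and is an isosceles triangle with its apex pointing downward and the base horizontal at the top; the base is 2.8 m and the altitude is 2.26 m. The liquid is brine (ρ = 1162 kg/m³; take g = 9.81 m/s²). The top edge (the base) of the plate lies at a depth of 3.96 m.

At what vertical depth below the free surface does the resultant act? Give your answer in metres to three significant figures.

h_p = 4.77 m

γ = ρg = 1162 × 9.81 / 1000 = 11.39922 kN/m³.
With the apex down, the centroid sits h/3 = 2.26/3 = 0.753333 m below the base (the top edge), so the centroid depth is h_c = 3.96 + 0.753333 = 4.71333 m.
A = ½ × 2.8 × 2.26 = 3.164 m².
Resultant F = γ·h_c·A = 11.39922 × 4.71333 × 3.164 = 169.996 kN.
I_c = b·h³/36 = 2.8 × 2.26³/36 = 0.897803 m⁴.
Centre of pressure: y_p = y_c + I_c/(y_c·A) = 4.71333 + 0.897803/(4.71333 × 3.164) = 4.71333 + 0.0602028 = 4.77353 m along the plane.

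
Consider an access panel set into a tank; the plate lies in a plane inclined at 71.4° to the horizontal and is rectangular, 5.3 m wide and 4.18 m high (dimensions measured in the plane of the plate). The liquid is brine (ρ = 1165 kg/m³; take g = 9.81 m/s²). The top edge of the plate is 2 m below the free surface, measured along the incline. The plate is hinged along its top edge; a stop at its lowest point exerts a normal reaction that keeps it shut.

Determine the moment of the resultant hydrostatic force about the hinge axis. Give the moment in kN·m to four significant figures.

M ≈ 2401 kN·m

γ = ρg = 1165 × 9.81 / 1000 = 11.42865 kN/m³.
Let θ = 71.4° be the plate's angle to the horizontal; measure y along the incline from where the plane meets the free surface. Vertical depth h = y·sinθ with sinθ = 0.947768.
The centroid lies 4.18/2 = 2.09 m below the top edge, so y_c = 2 + 2.09 = 4.09 m and h_c = 4.09 × 0.947768 = 3.87637 m.
A = 5.3 × 4.18 = 22.154 m².
Resultant F = γ·h_c·A = 11.42865 × 3.87637 × 22.154 = 981.459 kN.
I_c = b·h³/12 = 5.3 × 4.18³/12 = 32.257 m⁴.
Centre of pressure: y_p = y_c + I_c/(y_c·A) = 4.09 + 32.257/(4.09 × 22.154) = 4.09 + 0.355999 = 4.446 m along the plane.
The resultant acts 2.09 + 0.355999 = 2.446 m (along the plate) below the hinge at the top edge, so the moment about the hinge is M = F × 2.446 = 981.459 × 2.446 = 2400.65 kN·m.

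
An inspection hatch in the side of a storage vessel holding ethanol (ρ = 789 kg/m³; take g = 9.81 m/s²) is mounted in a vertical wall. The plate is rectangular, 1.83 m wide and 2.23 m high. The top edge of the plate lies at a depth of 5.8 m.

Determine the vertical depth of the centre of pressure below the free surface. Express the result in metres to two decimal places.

γ = ρg = 789 × 9.81 / 1000 = 7.74009 kN/m³.
The centroid lies 2.23/2 = 1.115 m below the top edge, so the centroid depth is h_c = 5.8 + 1.115 = 6.915 m.
A = 1.83 × 2.23 = 4.0809 m².
Resultant F = γ·h_c·A = 7.74009 × 6.915 × 4.0809 = 218.421 kN.
I_c = b·h³/12 = 1.83 × 2.23³/12 = 1.69116 m⁴.
Centre of pressure: y_p = y_c + I_c/(y_c·A) = 6.915 + 1.69116/(6.915 × 4.0809) = 6.915 + 0.0599289 = 6.97493 m along the plane.

h_p = 6.97 m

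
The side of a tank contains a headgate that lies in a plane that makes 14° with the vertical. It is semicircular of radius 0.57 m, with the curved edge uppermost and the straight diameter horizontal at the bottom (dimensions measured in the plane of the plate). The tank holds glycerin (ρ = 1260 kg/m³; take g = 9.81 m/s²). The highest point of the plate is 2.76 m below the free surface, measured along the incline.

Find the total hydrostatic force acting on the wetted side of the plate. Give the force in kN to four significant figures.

F ≈ 18.90 kN

γ = ρg = 1260 × 9.81 / 1000 = 12.3606 kN/m³.
The plate makes 14° with the vertical, i.e. θ = 90° − 14° = 76° to the horizontal. Measuring y along the incline from the free-surface line, vertical depth h = y·sinθ with sinθ = 0.970296.
The centroid lies 4r/(3π) = 0.241916 m above the diameter, so r − 4r/(3π) = 0.57 − 0.241916 = 0.328084 m below the topmost point, so y_c = 2.76 + 0.328084 = 3.08808 m and h_c = 3.08808 × 0.970296 = 2.99635 m.
A = πr²/2 = π × 0.57²/2 = 0.510352 m².
Resultant F = γ·h_c·A = 12.3606 × 2.99635 × 0.510352 = 18.9017 kN.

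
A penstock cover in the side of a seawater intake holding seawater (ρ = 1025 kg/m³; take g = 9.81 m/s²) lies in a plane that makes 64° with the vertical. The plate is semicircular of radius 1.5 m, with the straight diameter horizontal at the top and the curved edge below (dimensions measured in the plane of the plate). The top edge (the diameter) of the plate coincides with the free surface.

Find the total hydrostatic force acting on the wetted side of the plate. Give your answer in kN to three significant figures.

F ≈ 9.92 kN

γ = ρg = 1025 × 9.81 / 1000 = 10.05525 kN/m³.
The plate makes 64° with the vertical, i.e. θ = 90° − 64° = 26° to the horizontal. Measuring y along the incline from the free-surface line, vertical depth h = y·sinθ with sinθ = 0.438371.
The centroid of a semicircle lies 4r/(3π) = 0.63662 m from the diameter, here below the top edge, so y_c = 0.63662 m and h_c = 0.63662 × 0.438371 = 0.279076 m.
A = πr²/2 = π × 1.5²/2 = 3.53429 m².
Resultant F = γ·h_c·A = 10.05525 × 0.279076 × 3.53429 = 9.91785 kN.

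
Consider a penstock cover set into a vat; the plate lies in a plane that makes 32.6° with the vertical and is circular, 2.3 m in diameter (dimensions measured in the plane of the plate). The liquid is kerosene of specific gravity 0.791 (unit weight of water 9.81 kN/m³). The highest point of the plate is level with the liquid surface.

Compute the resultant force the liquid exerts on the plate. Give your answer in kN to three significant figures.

γ = 0.791 × 9.81 = 7.75971 kN/m³.
The plate makes 32.6° with the vertical, i.e. θ = 90° − 32.6° = 57.4° to the horizontal. Measuring y along the incline from the free-surface line, vertical depth h = y·sinθ with sinθ = 0.842452.
The centroid is at the centre, 1.15 m below the top of the plate, so y_c = 1.15 m and h_c = 1.15 × 0.842452 = 0.96882 m.
A = π(1.15)² = 4.15476 m².
Resultant F = γ·h_c·A = 7.75971 × 0.96882 × 4.15476 = 31.2345 kN.

F ≈ 31.2 kN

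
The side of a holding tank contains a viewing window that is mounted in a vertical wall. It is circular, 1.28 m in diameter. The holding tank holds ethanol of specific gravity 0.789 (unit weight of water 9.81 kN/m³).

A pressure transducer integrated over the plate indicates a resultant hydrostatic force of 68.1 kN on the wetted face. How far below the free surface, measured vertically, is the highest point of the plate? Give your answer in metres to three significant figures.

d_top ≈ 6.20 m

γ = 0.789 × 9.81 = 7.74009 kN/m³.
A = π(0.64)² = 1.2868 m².
From F = γ·h_c·A, the centroid depth is h_c = 68.1/(7.74009 × 1.2868) = 6.83739 m.
The centroid is at the centre, 0.64 m below the top of the plate, so the highest point sits at h_top = 6.83739 − 0.64 = 6.19739 m below the surface.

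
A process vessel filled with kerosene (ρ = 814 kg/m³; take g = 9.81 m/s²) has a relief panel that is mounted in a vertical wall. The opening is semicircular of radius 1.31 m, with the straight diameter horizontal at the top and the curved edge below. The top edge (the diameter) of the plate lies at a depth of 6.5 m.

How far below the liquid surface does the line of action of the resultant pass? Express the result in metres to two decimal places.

γ = ρg = 814 × 9.81 / 1000 = 7.98534 kN/m³.
The centroid of a semicircle lies 4r/(3π) = 0.555981 m from the diameter, here below the top edge, so the centroid depth is h_c = 6.5 + 0.555981 = 7.05598 m.
A = πr²/2 = π × 1.31²/2 = 2.69564 m².
Resultant F = γ·h_c·A = 7.98534 × 7.05598 × 2.69564 = 151.884 kN.
I_c = (π/8 − 8/(9π))·r⁴ = 0.109757 × 1.31⁴ = 0.323234 m⁴.
Centre of pressure: y_p = y_c + I_c/(y_c·A) = 7.05598 + 0.323234/(7.05598 × 2.69564) = 7.05598 + 0.0169941 = 7.07297 m along the plane.

h_p = 7.07 m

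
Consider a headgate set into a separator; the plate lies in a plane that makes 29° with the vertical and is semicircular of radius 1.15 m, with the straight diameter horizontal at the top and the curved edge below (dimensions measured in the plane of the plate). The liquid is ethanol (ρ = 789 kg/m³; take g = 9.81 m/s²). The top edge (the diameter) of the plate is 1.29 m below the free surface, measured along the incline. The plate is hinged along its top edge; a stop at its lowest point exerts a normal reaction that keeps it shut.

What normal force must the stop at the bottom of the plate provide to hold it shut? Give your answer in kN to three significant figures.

P ≈ 11.7 kN

γ = ρg = 789 × 9.81 / 1000 = 7.74009 kN/m³.
The plate makes 29° with the vertical, i.e. θ = 90° − 29° = 61° to the horizontal. Measuring y along the incline from the free-surface line, vertical depth h = y·sinθ with sinθ = 0.874620.
The centroid of a semicircle lies 4r/(3π) = 0.488075 m from the diameter, here below the top edge, so y_c = 1.29 + 0.488075 = 1.77808 m and h_c = 1.77808 × 0.874620 = 1.55514 m.
A = πr²/2 = π × 1.15²/2 = 2.07738 m².
Resultant F = γ·h_c·A = 7.74009 × 1.55514 × 2.07738 = 25.0053 kN.
I_c = (π/8 − 8/(9π))·r⁴ = 0.109757 × 1.15⁴ = 0.191966 m⁴.
Centre of pressure: y_p = y_c + I_c/(y_c·A) = 1.77808 + 0.191966/(1.77808 × 2.07738) = 1.77808 + 0.0519705 = 1.83005 m along the plane.
The resultant acts 0.488075 + 0.0519705 = 0.540045 m (along the plate) below the hinge at the top edge, so the moment about the hinge is M = F × 0.540045 = 25.0053 × 0.540045 = 13.504 kN·m.
A normal force at the bottom, 1.15 m from the hinge, must supply this moment: P = 13.504/1.15 = 11.7426 kN.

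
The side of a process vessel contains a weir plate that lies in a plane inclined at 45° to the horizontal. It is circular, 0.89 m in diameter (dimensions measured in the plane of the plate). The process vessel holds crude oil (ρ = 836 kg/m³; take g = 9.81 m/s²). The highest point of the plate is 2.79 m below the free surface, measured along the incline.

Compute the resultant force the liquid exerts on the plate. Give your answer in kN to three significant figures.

F ≈ 11.7 kN

γ = ρg = 836 × 9.81 / 1000 = 8.20116 kN/m³.
Let θ = 45° be the plate's angle to the horizontal; measure y along the incline from where the plane meets the free surface. Vertical depth h = y·sinθ with sinθ = 0.707107.
The centroid is at the centre, 0.445 m below the top of the plate, so y_c = 2.79 + 0.445 = 3.235 m and h_c = 3.235 × 0.707107 = 2.28749 m.
A = π(0.445)² = 0.622114 m².
Resultant F = γ·h_c·A = 8.20116 × 2.28749 × 0.622114 = 11.6709 kN.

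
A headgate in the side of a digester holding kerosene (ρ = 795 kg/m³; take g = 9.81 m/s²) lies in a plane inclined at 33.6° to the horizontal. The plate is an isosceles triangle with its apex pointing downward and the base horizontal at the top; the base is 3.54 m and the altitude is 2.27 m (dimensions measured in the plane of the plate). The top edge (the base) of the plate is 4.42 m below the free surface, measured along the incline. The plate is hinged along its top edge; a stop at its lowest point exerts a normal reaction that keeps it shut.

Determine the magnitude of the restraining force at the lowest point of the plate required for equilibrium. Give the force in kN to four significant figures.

γ = ρg = 795 × 9.81 / 1000 = 7.79895 kN/m³.
Let θ = 33.6° be the plate's angle to the horizontal; measure y along the incline from where the plane meets the free surface. Vertical depth h = y·sinθ with sinθ = 0.553392.
With the apex down, the centroid sits h/3 = 2.27/3 = 0.756667 m below the base (the top edge), so y_c = 4.42 + 0.756667 = 5.17667 m and h_c = 5.17667 × 0.553392 = 2.86473 m.
A = ½ × 3.54 × 2.27 = 4.0179 m².
Resultant F = γ·h_c·A = 7.79895 × 2.86473 × 4.0179 = 89.7675 kN.
I_c = b·h³/36 = 3.54 × 2.27³/36 = 1.15021 m⁴.
Centre of pressure: y_p = y_c + I_c/(y_c·A) = 5.17667 + 1.15021/(5.17667 × 4.0179) = 5.17667 + 0.0553003 = 5.23197 m along the plane.
The resultant acts 0.756667 + 0.0553003 = 0.811967 m (along the plate) below the hinge at the top edge, so the moment about the hinge is M = F × 0.811967 = 89.7675 × 0.811967 = 72.8882 kN·m.
A normal force at the bottom, 2.27 m from the hinge, must supply this moment: P = 72.8882/2.27 = 32.1093 kN.

P ≈ 32.11 kN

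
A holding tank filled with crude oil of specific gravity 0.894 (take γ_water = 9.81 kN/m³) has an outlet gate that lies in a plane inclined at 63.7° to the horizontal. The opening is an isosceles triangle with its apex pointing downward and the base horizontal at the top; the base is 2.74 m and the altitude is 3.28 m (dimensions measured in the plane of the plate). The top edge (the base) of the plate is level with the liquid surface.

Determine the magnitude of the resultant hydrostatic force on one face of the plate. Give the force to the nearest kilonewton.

γ = 0.894 × 9.81 = 8.77014 kN/m³.
Let θ = 63.7° be the plate's angle to the horizontal; measure y along the incline from where the plane meets the free surface. Vertical depth h = y·sinθ with sinθ = 0.896486.
With the apex down, the centroid sits h/3 = 3.28/3 = 1.09333 m below the base (the top edge), so y_c = 1.09333 m and h_c = 1.09333 × 0.896486 = 0.980155 m.
A = ½ × 2.74 × 3.28 = 4.4936 m².
Resultant F = γ·h_c·A = 8.77014 × 0.980155 × 4.4936 = 38.6274 kN.

F ≈ 39 kN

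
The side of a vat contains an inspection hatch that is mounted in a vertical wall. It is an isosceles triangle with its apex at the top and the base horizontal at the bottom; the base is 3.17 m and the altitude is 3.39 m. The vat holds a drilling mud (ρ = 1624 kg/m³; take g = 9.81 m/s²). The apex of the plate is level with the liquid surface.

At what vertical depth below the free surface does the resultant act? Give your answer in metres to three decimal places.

γ = ρg = 1624 × 9.81 / 1000 = 15.93144 kN/m³.
With the apex up, the centroid sits 2h/3 = 2 × 3.39/3 = 2.26 m below the apex, so the centroid depth is h_c = 2.26 m.
A = ½ × 3.17 × 3.39 = 5.37315 m².
Resultant F = γ·h_c·A = 15.93144 × 2.26 × 5.37315 = 193.461 kN.
I_c = b·h³/36 = 3.17 × 3.39³/36 = 3.43049 m⁴.
Centre of pressure: y_p = y_c + I_c/(y_c·A) = 2.26 + 3.43049/(2.26 × 5.37315) = 2.26 + 0.2825 = 2.5425 m along the plane.

h_p = 2.543 m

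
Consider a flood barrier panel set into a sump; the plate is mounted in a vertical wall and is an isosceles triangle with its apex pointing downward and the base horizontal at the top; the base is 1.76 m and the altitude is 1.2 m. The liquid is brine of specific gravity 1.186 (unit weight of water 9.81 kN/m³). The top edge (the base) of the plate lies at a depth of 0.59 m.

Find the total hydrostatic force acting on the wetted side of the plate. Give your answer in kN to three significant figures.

F ≈ 12.2 kN

γ = 1.186 × 9.81 = 11.63466 kN/m³.
With the apex down, the centroid sits h/3 = 1.2/3 = 0.4 m below the base (the top edge), so the centroid depth is h_c = 0.59 + 0.4 = 0.99 m.
A = ½ × 1.76 × 1.2 = 1.056 m².
Resultant F = γ·h_c·A = 11.63466 × 0.99 × 1.056 = 12.1633 kN.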